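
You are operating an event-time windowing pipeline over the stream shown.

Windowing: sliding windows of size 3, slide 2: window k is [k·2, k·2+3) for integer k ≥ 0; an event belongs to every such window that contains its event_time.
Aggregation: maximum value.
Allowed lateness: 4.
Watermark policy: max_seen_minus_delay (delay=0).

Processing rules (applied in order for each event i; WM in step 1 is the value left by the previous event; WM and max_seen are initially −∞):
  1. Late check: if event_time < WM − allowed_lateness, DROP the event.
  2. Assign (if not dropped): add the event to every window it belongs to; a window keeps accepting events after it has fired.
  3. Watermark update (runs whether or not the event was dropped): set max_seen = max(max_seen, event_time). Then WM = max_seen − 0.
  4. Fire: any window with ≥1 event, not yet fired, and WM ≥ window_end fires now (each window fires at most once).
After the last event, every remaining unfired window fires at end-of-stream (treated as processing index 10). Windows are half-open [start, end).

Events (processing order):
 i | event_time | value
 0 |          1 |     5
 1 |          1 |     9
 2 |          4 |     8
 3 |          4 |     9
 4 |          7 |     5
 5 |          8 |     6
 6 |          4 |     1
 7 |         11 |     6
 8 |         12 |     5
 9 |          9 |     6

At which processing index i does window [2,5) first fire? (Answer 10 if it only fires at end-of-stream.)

4

i=0 t=1 v=5: → [0,3); WM=1
i=1 t=1 v=9: → [0,3); WM=1
i=2 t=4 v=8: → [4,7),[2,5); WM=4; [0,3) fires=9
i=3 t=4 v=9: → [4,7),[2,5); WM=4
i=4 t=7 v=5: → [6,9); WM=7; [2,5) fires=9 [4,7) fires=9
i=5 t=8 v=6: → [8,11),[6,9); WM=8
i=6 t=4 v=1: → [4,7),[2,5); WM=8
i=7 t=11 v=6: → [10,13); WM=11; [6,9) fires=6 [8,11) fires=6
i=8 t=12 v=5: → [12,15),[10,13); WM=12
i=9 t=9 v=6: → [8,11); WM=12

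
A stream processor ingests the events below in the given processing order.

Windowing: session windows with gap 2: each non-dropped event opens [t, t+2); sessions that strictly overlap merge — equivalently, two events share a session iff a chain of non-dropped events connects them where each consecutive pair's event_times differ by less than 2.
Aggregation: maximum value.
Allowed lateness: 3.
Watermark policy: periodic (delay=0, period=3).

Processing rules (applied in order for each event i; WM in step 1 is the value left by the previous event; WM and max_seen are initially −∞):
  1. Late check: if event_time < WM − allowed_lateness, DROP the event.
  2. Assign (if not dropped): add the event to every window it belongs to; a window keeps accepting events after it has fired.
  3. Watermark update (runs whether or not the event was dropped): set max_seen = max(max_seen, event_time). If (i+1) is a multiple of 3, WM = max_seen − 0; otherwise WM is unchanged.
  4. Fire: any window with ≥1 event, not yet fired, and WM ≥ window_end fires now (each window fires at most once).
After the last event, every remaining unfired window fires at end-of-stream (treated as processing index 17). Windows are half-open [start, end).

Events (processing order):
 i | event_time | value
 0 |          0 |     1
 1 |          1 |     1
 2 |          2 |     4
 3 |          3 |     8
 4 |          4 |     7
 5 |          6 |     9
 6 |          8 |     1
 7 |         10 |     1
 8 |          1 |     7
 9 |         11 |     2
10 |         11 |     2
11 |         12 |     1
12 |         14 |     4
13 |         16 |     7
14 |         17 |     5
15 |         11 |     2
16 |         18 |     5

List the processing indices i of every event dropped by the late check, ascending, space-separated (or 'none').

8 15

i=0 t=0 v=1: → [0,2); WM=−∞
i=1 t=1 v=1: → [0,3); WM=−∞
i=2 t=2 v=4: → [0,4); WM=2
i=3 t=3 v=8: → [0,5); WM=2
i=4 t=4 v=7: → [0,6); WM=2
i=5 t=6 v=9: → [6,8); WM=6
i=6 t=8 v=1: → [8,10); WM=6
i=7 t=10 v=1: → [10,12); WM=6
i=8 t=1 v=7: DROP (t<6-3); WM=10
i=9 t=11 v=2: → [10,13); WM=10
i=10 t=11 v=2: → [10,13); WM=10
i=11 t=12 v=1: → [10,14); WM=12
i=12 t=14 v=4: → [14,16); WM=12
i=13 t=16 v=7: → [16,18); WM=12
i=14 t=17 v=5: → [16,19); WM=17
i=15 t=11 v=2: DROP (t<17-3); WM=17
i=16 t=18 v=5: → [16,20); WM=17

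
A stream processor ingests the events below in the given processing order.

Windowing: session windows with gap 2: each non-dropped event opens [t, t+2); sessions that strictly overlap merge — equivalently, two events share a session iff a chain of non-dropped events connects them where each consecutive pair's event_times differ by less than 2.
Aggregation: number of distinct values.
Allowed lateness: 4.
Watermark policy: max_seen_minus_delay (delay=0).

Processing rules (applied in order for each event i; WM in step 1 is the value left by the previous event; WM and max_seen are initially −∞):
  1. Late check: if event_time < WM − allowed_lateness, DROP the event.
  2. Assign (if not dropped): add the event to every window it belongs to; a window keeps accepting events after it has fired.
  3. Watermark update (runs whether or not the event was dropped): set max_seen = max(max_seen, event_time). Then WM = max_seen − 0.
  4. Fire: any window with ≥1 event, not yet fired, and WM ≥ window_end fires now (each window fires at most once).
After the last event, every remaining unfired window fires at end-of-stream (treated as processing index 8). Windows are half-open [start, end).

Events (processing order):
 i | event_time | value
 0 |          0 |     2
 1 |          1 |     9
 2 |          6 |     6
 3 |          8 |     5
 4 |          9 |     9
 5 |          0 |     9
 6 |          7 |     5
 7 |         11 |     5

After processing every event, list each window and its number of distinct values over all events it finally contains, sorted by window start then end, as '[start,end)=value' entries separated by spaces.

[0,3)=2 [6,11)=3 [11,13)=1

i=0 t=0 v=2: → [0,2); WM=0
i=1 t=1 v=9: → [0,3); WM=1
i=2 t=6 v=6: → [6,8); WM=6
i=3 t=8 v=5: → [8,10); WM=8
i=4 t=9 v=9: → [8,11); WM=9
i=5 t=0 v=9: DROP (t<9-4); WM=9
i=6 t=7 v=5: → [6,11); WM=9
i=7 t=11 v=5: → [11,13); WM=11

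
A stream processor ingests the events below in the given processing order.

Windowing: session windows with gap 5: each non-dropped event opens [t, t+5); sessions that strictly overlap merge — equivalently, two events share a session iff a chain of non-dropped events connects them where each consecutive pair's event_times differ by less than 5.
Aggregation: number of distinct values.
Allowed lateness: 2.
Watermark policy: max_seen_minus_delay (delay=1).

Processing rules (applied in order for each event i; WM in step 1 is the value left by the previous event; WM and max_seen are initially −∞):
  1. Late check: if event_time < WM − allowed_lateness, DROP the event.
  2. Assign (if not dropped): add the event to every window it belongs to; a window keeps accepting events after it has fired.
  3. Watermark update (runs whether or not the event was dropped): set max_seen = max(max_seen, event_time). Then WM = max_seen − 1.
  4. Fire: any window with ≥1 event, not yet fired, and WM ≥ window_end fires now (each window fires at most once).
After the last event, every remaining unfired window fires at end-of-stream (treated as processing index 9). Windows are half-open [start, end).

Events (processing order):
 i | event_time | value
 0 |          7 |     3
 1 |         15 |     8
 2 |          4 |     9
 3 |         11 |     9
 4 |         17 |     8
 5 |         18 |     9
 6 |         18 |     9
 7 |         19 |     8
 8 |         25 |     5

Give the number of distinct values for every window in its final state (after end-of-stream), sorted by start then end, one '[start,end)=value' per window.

[7,12)=1 [15,24)=2 [25,30)=1

i=0 t=7 v=3: → [7,12); WM=6
i=1 t=15 v=8: → [15,20); WM=14
i=2 t=4 v=9: DROP (t<14-2); WM=14
i=3 t=11 v=9: DROP (t<14-2); WM=14
i=4 t=17 v=8: → [15,22); WM=16
i=5 t=18 v=9: → [15,23); WM=17
i=6 t=18 v=9: → [15,23); WM=17
i=7 t=19 v=8: → [15,24); WM=18
i=8 t=25 v=5: → [25,30); WM=24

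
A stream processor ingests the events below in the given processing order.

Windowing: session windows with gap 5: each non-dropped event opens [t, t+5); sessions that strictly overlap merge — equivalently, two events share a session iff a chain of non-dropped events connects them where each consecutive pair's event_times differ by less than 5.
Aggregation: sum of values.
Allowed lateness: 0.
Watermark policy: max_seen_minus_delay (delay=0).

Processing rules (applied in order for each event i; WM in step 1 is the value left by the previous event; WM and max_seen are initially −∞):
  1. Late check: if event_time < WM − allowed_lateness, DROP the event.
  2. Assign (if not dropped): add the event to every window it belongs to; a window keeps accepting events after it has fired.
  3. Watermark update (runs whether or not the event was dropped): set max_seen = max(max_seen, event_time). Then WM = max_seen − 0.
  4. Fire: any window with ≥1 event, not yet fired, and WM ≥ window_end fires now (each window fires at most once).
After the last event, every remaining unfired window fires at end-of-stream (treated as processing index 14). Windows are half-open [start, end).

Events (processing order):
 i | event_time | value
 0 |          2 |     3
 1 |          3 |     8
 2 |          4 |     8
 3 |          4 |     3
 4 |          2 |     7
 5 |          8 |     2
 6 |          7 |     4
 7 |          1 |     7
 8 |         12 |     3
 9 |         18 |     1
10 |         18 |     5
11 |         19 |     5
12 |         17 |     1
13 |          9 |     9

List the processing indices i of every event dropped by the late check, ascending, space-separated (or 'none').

i=0 t=2 v=3: → [2,7); WM=2
i=1 t=3 v=8: → [2,8); WM=3
i=2 t=4 v=8: → [2,9); WM=4
i=3 t=4 v=3: → [2,9); WM=4
i=4 t=2 v=7: DROP (t<4-0); WM=4
i=5 t=8 v=2: → [2,13); WM=8
i=6 t=7 v=4: DROP (t<8-0); WM=8
i=7 t=1 v=7: DROP (t<8-0); WM=8
i=8 t=12 v=3: → [2,17); WM=12
i=9 t=18 v=1: → [18,23); WM=18
i=10 t=18 v=5: → [18,23); WM=18
i=11 t=19 v=5: → [18,24); WM=19
i=12 t=17 v=1: DROP (t<19-0); WM=19
i=13 t=9 v=9: DROP (t<19-0); WM=19

4 6 7 12 13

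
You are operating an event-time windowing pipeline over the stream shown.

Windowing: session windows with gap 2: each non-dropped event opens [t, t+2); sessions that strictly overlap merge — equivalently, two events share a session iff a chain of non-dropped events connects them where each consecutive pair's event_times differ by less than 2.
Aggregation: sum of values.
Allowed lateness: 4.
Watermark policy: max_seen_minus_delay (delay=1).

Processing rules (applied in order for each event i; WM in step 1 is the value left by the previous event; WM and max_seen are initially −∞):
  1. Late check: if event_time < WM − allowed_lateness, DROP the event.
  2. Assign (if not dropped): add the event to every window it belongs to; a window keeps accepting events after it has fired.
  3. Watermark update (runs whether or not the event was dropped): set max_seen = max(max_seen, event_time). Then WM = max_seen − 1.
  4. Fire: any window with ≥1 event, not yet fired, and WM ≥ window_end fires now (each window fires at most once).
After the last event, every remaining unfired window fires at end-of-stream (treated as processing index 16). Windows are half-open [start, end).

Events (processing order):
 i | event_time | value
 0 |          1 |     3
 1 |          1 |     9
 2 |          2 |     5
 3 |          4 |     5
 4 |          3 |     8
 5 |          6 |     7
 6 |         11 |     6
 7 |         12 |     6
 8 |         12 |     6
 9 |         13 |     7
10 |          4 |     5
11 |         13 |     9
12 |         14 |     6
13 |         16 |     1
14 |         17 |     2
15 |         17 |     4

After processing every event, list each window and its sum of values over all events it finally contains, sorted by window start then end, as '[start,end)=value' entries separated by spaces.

[1,6)=30 [6,8)=7 [11,16)=40 [16,19)=7

i=0 t=1 v=3: → [1,3); WM=0
i=1 t=1 v=9: → [1,3); WM=0
i=2 t=2 v=5: → [1,4); WM=1
i=3 t=4 v=5: → [4,6); WM=3
i=4 t=3 v=8: → [1,6); WM=3
i=5 t=6 v=7: → [6,8); WM=5
i=6 t=11 v=6: → [11,13); WM=10
i=7 t=12 v=6: → [11,14); WM=11
i=8 t=12 v=6: → [11,14); WM=11
i=9 t=13 v=7: → [11,15); WM=12
i=10 t=4 v=5: DROP (t<12-4); WM=12
i=11 t=13 v=9: → [11,15); WM=12
i=12 t=14 v=6: → [11,16); WM=13
i=13 t=16 v=1: → [16,18); WM=15
i=14 t=17 v=2: → [16,19); WM=16
i=15 t=17 v=4: → [16,19); WM=16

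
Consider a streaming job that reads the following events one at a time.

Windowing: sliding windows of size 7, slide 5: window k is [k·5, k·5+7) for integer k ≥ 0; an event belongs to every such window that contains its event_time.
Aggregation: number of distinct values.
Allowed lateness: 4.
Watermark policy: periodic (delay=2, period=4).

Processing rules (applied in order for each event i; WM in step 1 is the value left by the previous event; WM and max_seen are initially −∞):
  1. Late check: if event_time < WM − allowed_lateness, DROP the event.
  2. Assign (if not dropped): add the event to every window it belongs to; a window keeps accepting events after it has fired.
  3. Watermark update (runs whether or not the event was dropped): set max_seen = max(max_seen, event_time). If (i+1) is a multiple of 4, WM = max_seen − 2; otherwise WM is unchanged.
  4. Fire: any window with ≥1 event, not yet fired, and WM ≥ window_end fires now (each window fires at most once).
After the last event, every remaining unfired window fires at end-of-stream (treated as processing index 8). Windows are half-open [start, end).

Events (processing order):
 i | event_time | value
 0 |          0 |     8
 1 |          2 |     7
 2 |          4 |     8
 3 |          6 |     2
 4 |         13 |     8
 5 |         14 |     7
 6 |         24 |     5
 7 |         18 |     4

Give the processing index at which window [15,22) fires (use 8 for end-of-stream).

i=0 t=0 v=8: → [0,7); WM=−∞
i=1 t=2 v=7: → [0,7); WM=−∞
i=2 t=4 v=8: → [0,7); WM=−∞
i=3 t=6 v=2: → [5,12),[0,7); WM=4
i=4 t=13 v=8: → [10,17); WM=4
i=5 t=14 v=7: → [10,17); WM=4
i=6 t=24 v=5: → [20,27); WM=4
i=7 t=18 v=4: → [15,22); WM=22; [0,7) fires=3 [5,12) fires=1 [10,17) fires=2 [15,22) fires=1

7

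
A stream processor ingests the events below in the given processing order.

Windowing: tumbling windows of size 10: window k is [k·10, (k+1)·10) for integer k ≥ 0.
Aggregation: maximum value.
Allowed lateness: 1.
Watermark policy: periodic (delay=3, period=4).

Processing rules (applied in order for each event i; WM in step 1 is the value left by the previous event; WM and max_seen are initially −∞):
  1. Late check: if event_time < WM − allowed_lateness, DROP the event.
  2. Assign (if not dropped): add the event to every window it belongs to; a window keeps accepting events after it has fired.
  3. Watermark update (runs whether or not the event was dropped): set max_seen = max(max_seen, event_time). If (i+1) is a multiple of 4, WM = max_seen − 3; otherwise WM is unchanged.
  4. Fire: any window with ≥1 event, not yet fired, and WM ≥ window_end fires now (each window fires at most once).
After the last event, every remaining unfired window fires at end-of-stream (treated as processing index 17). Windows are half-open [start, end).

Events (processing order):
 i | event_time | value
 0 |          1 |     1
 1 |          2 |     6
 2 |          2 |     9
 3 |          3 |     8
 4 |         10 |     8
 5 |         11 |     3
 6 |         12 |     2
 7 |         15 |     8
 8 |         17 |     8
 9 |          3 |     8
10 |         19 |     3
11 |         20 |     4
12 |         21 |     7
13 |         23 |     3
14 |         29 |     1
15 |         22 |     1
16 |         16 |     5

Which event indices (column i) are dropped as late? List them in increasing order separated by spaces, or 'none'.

9 16

i=0 t=1 v=1: → [0,10); WM=−∞
i=1 t=2 v=6: → [0,10); WM=−∞
i=2 t=2 v=9: → [0,10); WM=−∞
i=3 t=3 v=8: → [0,10); WM=0
i=4 t=10 v=8: → [10,20); WM=0
i=5 t=11 v=3: → [10,20); WM=0
i=6 t=12 v=2: → [10,20); WM=0
i=7 t=15 v=8: → [10,20); WM=12; [0,10) fires=9
i=8 t=17 v=8: → [10,20); WM=12
i=9 t=3 v=8: DROP (t<12-1); WM=12
i=10 t=19 v=3: → [10,20); WM=12
i=11 t=20 v=4: → [20,30); WM=17
i=12 t=21 v=7: → [20,30); WM=17
i=13 t=23 v=3: → [20,30); WM=17
i=14 t=29 v=1: → [20,30); WM=17
i=15 t=22 v=1: → [20,30); WM=26; [10,20) fires=8
i=16 t=16 v=5: DROP (t<26-1); WM=26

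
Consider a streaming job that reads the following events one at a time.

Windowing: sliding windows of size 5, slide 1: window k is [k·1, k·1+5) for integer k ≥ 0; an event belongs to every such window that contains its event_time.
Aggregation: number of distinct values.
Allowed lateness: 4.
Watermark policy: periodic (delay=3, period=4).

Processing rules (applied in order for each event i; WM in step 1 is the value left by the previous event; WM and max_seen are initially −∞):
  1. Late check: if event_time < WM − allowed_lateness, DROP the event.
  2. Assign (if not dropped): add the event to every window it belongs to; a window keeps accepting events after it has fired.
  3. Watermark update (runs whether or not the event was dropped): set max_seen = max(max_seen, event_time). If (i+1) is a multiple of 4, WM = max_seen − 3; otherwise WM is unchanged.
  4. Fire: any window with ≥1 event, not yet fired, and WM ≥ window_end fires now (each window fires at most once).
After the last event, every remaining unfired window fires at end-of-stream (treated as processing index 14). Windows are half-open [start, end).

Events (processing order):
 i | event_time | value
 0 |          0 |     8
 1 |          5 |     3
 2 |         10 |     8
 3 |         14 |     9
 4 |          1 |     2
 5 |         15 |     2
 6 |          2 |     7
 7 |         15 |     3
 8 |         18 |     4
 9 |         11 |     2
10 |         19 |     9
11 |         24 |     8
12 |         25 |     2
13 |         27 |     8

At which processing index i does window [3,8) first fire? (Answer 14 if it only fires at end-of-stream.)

3

i=0 t=0 v=8: → [0,5); WM=−∞
i=1 t=5 v=3: → [5,10),[4,9),[3,8),[2,7),[1,6); WM=−∞
i=2 t=10 v=8: → [10,15),[9,14),[8,13),[7,12),[6,11); WM=−∞
i=3 t=14 v=9: → [14,19),[13,18),[12,17),[11,16),[10,15); WM=11; [0,5) fires=1 [1,6) fires=1 [2,7) fires=1 [3,8) fires=1 [4,9) fires=1 [5,10) fires=1 [6,11) fires=1
i=4 t=1 v=2: DROP (t<11-4); WM=11
i=5 t=15 v=2: → [15,20),[14,19),[13,18),[12,17),[11,16); WM=11
i=6 t=2 v=7: DROP (t<11-4); WM=11
i=7 t=15 v=3: → [15,20),[14,19),[13,18),[12,17),[11,16); WM=12; [7,12) fires=1
i=8 t=18 v=4: → [18,23),[17,22),[16,21),[15,20),[14,19); WM=12
i=9 t=11 v=2: → [11,16),[10,15),[9,14),[8,13),[7,12); WM=12
i=10 t=19 v=9: → [19,24),[18,23),[17,22),[16,21),[15,20); WM=12
i=11 t=24 v=8: → [24,29),[23,28),[22,27),[21,26),[20,25); WM=21; [8,13) fires=2 [9,14) fires=2 [10,15) fires=3 [11,16) fires=3 [12,17) fires=3 [13,18) fires=3 [14,19) fires=4 [15,20) fires=4 [16,21) fires=2
i=12 t=25 v=2: → [25,30),[24,29),[23,28),[22,27),[21,26); WM=21
i=13 t=27 v=8: → [27,32),[26,31),[25,30),[24,29),[23,28); WM=21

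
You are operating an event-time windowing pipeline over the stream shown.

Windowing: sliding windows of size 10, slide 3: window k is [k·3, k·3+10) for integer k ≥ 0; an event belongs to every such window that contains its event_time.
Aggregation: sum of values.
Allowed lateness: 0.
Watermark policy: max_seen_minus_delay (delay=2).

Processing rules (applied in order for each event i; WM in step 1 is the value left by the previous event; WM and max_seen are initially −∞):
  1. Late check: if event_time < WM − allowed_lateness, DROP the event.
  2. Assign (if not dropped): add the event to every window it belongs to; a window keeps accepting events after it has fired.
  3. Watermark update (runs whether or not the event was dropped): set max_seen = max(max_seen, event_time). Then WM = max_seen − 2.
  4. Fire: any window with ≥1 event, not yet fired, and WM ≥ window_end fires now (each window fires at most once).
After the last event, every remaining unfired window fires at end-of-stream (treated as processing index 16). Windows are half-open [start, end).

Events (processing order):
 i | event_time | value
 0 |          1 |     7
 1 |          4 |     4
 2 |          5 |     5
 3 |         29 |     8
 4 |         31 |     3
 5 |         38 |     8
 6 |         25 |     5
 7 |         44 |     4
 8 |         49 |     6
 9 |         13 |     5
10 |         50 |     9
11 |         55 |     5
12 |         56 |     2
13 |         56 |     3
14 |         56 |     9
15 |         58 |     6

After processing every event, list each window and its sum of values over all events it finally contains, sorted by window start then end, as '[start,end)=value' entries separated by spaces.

[0,10)=16 [3,13)=9 [21,31)=8 [24,34)=11 [27,37)=11 [30,40)=11 [33,43)=8 [36,46)=12 [39,49)=4 [42,52)=19 [45,55)=15 [48,58)=34 [51,61)=25 [54,64)=25 [57,67)=6

i=0 t=1 v=7: → [0,10); WM=-1
i=1 t=4 v=4: → [3,13),[0,10); WM=2
i=2 t=5 v=5: → [3,13),[0,10); WM=3
i=3 t=29 v=8: → [27,37),[24,34),[21,31); WM=27; [0,10) fires=16 [3,13) fires=9
i=4 t=31 v=3: → [30,40),[27,37),[24,34); WM=29
i=5 t=38 v=8: → [36,46),[33,43),[30,40); WM=36; [21,31) fires=8 [24,34) fires=11
i=6 t=25 v=5: DROP (t<36-0); WM=36
i=7 t=44 v=4: → [42,52),[39,49),[36,46); WM=42; [27,37) fires=11 [30,40) fires=11
i=8 t=49 v=6: → [48,58),[45,55),[42,52); WM=47; [33,43) fires=8 [36,46) fires=12
i=9 t=13 v=5: DROP (t<47-0); WM=47
i=10 t=50 v=9: → [48,58),[45,55),[42,52); WM=48
i=11 t=55 v=5: → [54,64),[51,61),[48,58); WM=53; [39,49) fires=4 [42,52) fires=19
i=12 t=56 v=2: → [54,64),[51,61),[48,58); WM=54
i=13 t=56 v=3: → [54,64),[51,61),[48,58); WM=54
i=14 t=56 v=9: → [54,64),[51,61),[48,58); WM=54
i=15 t=58 v=6: → [57,67),[54,64),[51,61); WM=56; [45,55) fires=15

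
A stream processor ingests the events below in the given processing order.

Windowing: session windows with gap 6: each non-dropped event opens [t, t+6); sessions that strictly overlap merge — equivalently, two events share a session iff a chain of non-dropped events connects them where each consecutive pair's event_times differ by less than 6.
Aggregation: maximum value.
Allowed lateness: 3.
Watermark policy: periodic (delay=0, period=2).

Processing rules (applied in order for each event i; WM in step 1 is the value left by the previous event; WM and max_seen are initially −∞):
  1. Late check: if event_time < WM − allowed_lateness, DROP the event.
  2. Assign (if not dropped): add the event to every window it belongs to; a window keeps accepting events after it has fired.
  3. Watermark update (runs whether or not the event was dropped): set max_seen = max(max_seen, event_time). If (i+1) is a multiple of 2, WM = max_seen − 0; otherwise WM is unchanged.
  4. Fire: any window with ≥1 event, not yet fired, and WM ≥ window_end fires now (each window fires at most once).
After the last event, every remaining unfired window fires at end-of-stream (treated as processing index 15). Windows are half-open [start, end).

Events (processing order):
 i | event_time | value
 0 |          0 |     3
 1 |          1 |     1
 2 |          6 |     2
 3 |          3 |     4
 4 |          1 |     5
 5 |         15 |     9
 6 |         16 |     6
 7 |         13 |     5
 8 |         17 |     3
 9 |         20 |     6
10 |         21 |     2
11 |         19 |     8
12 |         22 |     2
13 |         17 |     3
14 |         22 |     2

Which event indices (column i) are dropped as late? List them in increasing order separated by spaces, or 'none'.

i=0 t=0 v=3: → [0,6); WM=−∞
i=1 t=1 v=1: → [0,7); WM=1
i=2 t=6 v=2: → [0,12); WM=1
i=3 t=3 v=4: → [0,12); WM=6
i=4 t=1 v=5: DROP (t<6-3); WM=6
i=5 t=15 v=9: → [15,21); WM=15
i=6 t=16 v=6: → [15,22); WM=15
i=7 t=13 v=5: → [13,22); WM=16
i=8 t=17 v=3: → [13,23); WM=16
i=9 t=20 v=6: → [13,26); WM=20
i=10 t=21 v=2: → [13,27); WM=20
i=11 t=19 v=8: → [13,27); WM=21
i=12 t=22 v=2: → [13,28); WM=21
i=13 t=17 v=3: DROP (t<21-3); WM=22
i=14 t=22 v=2: → [13,28); WM=22

4 13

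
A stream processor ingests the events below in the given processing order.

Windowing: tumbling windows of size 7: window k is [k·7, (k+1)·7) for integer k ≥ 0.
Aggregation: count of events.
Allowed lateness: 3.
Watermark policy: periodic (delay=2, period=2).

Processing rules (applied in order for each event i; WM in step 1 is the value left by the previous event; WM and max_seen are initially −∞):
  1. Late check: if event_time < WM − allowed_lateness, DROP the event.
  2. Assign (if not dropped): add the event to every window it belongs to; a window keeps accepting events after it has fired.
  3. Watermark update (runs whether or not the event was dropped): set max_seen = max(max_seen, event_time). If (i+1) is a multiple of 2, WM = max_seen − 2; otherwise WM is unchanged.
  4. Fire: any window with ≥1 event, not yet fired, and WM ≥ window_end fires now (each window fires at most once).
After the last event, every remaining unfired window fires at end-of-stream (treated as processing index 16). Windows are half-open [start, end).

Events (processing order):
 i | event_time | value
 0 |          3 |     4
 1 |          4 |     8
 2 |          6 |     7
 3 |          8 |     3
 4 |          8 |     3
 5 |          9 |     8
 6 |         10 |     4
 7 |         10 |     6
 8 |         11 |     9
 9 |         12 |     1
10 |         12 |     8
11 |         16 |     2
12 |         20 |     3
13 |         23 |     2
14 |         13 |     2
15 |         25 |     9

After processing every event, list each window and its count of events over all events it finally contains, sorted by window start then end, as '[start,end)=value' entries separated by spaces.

[0,7)=3 [7,14)=8 [14,21)=2 [21,28)=2

i=0 t=3 v=4: → [0,7); WM=−∞
i=1 t=4 v=8: → [0,7); WM=2
i=2 t=6 v=7: → [0,7); WM=2
i=3 t=8 v=3: → [7,14); WM=6
i=4 t=8 v=3: → [7,14); WM=6
i=5 t=9 v=8: → [7,14); WM=7; [0,7) fires=3
i=6 t=10 v=4: → [7,14); WM=7
i=7 t=10 v=6: → [7,14); WM=8
i=8 t=11 v=9: → [7,14); WM=8
i=9 t=12 v=1: → [7,14); WM=10
i=10 t=12 v=8: → [7,14); WM=10
i=11 t=16 v=2: → [14,21); WM=14; [7,14) fires=8
i=12 t=20 v=3: → [14,21); WM=14
i=13 t=23 v=2: → [21,28); WM=21; [14,21) fires=2
i=14 t=13 v=2: DROP (t<21-3); WM=21
i=15 t=25 v=9: → [21,28); WM=23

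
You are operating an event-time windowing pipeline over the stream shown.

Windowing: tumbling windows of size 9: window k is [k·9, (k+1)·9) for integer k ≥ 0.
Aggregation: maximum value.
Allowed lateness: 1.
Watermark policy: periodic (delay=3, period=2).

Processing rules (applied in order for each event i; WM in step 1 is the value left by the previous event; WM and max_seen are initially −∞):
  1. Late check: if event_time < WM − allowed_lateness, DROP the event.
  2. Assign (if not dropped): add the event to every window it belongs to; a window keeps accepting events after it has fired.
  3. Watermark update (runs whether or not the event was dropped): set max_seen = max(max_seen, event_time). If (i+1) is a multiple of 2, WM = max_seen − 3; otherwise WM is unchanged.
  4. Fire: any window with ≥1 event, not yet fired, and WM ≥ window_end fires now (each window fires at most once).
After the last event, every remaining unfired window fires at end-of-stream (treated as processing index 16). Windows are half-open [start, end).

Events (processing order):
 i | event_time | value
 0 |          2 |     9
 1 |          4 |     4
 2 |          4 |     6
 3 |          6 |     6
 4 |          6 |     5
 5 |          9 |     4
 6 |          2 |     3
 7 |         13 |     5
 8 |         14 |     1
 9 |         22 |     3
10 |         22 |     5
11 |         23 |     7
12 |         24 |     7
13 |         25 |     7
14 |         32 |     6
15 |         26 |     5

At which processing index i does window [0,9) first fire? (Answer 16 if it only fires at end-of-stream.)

i=0 t=2 v=9: → [0,9); WM=−∞
i=1 t=4 v=4: → [0,9); WM=1
i=2 t=4 v=6: → [0,9); WM=1
i=3 t=6 v=6: → [0,9); WM=3
i=4 t=6 v=5: → [0,9); WM=3
i=5 t=9 v=4: → [9,18); WM=6
i=6 t=2 v=3: DROP (t<6-1); WM=6
i=7 t=13 v=5: → [9,18); WM=10; [0,9) fires=9
i=8 t=14 v=1: → [9,18); WM=10
i=9 t=22 v=3: → [18,27); WM=19; [9,18) fires=5
i=10 t=22 v=5: → [18,27); WM=19
i=11 t=23 v=7: → [18,27); WM=20
i=12 t=24 v=7: → [18,27); WM=20
i=13 t=25 v=7: → [18,27); WM=22
i=14 t=32 v=6: → [27,36); WM=22
i=15 t=26 v=5: → [18,27); WM=29; [18,27) fires=7

7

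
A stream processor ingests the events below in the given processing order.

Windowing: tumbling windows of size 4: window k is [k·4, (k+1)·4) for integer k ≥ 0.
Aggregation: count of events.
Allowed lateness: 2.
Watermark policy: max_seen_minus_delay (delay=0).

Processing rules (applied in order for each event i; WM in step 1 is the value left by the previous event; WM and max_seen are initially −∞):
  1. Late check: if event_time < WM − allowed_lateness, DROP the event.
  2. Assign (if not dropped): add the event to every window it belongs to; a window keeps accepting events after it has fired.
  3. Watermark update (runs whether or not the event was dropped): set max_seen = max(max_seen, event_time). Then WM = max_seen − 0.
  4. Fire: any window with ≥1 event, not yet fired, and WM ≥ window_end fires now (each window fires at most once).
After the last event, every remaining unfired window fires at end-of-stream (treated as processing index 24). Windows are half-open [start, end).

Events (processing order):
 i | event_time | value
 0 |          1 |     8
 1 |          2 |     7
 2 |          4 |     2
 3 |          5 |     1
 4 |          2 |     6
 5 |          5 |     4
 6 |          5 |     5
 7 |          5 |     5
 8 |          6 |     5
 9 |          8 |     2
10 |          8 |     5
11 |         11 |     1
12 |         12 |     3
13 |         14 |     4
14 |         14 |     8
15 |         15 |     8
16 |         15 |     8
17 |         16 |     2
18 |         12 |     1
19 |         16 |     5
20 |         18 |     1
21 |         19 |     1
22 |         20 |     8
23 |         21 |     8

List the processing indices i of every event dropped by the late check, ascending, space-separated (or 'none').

i=0 t=1 v=8: → [0,4); WM=1
i=1 t=2 v=7: → [0,4); WM=2
i=2 t=4 v=2: → [4,8); WM=4; [0,4) fires=2
i=3 t=5 v=1: → [4,8); WM=5
i=4 t=2 v=6: DROP (t<5-2); WM=5
i=5 t=5 v=4: → [4,8); WM=5
i=6 t=5 v=5: → [4,8); WM=5
i=7 t=5 v=5: → [4,8); WM=5
i=8 t=6 v=5: → [4,8); WM=6
i=9 t=8 v=2: → [8,12); WM=8; [4,8) fires=6
i=10 t=8 v=5: → [8,12); WM=8
i=11 t=11 v=1: → [8,12); WM=11
i=12 t=12 v=3: → [12,16); WM=12; [8,12) fires=3
i=13 t=14 v=4: → [12,16); WM=14
i=14 t=14 v=8: → [12,16); WM=14
i=15 t=15 v=8: → [12,16); WM=15
i=16 t=15 v=8: → [12,16); WM=15
i=17 t=16 v=2: → [16,20); WM=16; [12,16) fires=5
i=18 t=12 v=1: DROP (t<16-2); WM=16
i=19 t=16 v=5: → [16,20); WM=16
i=20 t=18 v=1: → [16,20); WM=18
i=21 t=19 v=1: → [16,20); WM=19
i=22 t=20 v=8: → [20,24); WM=20; [16,20) fires=4
i=23 t=21 v=8: → [20,24); WM=21

4 18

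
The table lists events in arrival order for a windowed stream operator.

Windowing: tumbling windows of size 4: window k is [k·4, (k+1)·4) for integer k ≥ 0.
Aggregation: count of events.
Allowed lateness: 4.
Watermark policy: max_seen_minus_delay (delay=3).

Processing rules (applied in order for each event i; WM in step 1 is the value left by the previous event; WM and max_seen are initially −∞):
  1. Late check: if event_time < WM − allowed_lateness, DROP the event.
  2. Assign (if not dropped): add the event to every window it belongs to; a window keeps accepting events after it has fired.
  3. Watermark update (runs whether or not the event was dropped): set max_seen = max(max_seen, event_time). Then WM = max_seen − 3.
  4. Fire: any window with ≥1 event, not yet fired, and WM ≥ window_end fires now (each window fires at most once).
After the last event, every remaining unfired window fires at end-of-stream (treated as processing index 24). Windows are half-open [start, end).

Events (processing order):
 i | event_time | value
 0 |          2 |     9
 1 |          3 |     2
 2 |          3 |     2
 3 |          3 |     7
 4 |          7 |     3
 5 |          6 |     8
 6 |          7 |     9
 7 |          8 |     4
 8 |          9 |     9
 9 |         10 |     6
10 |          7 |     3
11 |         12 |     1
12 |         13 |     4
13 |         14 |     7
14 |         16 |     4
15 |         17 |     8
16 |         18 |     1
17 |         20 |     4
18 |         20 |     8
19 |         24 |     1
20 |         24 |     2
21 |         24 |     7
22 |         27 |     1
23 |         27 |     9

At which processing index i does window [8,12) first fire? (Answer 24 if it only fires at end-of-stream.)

i=0 t=2 v=9: → [0,4); WM=-1
i=1 t=3 v=2: → [0,4); WM=0
i=2 t=3 v=2: → [0,4); WM=0
i=3 t=3 v=7: → [0,4); WM=0
i=4 t=7 v=3: → [4,8); WM=4; [0,4) fires=4
i=5 t=6 v=8: → [4,8); WM=4
i=6 t=7 v=9: → [4,8); WM=4
i=7 t=8 v=4: → [8,12); WM=5
i=8 t=9 v=9: → [8,12); WM=6
i=9 t=10 v=6: → [8,12); WM=7
i=10 t=7 v=3: → [4,8); WM=7
i=11 t=12 v=1: → [12,16); WM=9; [4,8) fires=4
i=12 t=13 v=4: → [12,16); WM=10
i=13 t=14 v=7: → [12,16); WM=11
i=14 t=16 v=4: → [16,20); WM=13; [8,12) fires=3
i=15 t=17 v=8: → [16,20); WM=14
i=16 t=18 v=1: → [16,20); WM=15
i=17 t=20 v=4: → [20,24); WM=17; [12,16) fires=3
i=18 t=20 v=8: → [20,24); WM=17
i=19 t=24 v=1: → [24,28); WM=21; [16,20) fires=3
i=20 t=24 v=2: → [24,28); WM=21
i=21 t=24 v=7: → [24,28); WM=21
i=22 t=27 v=1: → [24,28); WM=24; [20,24) fires=2
i=23 t=27 v=9: → [24,28); WM=24

14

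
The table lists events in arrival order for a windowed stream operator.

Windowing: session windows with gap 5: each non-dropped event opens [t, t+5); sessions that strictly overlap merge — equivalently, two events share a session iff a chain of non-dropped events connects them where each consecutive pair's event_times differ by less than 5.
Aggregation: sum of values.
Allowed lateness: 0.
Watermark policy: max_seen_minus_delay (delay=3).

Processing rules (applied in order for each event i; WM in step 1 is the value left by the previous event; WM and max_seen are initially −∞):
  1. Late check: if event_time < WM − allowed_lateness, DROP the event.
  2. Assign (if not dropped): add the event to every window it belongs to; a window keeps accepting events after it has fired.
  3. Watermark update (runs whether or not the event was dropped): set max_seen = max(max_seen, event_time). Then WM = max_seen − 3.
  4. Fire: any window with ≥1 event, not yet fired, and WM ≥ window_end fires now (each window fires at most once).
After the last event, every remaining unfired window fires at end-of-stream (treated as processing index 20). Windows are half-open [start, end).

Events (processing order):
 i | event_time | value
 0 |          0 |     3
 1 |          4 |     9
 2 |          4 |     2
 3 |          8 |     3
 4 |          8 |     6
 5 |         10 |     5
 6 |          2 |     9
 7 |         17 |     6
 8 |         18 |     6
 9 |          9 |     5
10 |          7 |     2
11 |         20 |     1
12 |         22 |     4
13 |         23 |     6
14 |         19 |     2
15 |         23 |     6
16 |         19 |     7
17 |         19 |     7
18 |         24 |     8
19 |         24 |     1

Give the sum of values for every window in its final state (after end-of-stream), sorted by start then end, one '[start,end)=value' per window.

i=0 t=0 v=3: → [0,5); WM=-3
i=1 t=4 v=9: → [0,9); WM=1
i=2 t=4 v=2: → [0,9); WM=1
i=3 t=8 v=3: → [0,13); WM=5
i=4 t=8 v=6: → [0,13); WM=5
i=5 t=10 v=5: → [0,15); WM=7
i=6 t=2 v=9: DROP (t<7-0); WM=7
i=7 t=17 v=6: → [17,22); WM=14
i=8 t=18 v=6: → [17,23); WM=15
i=9 t=9 v=5: DROP (t<15-0); WM=15
i=10 t=7 v=2: DROP (t<15-0); WM=15
i=11 t=20 v=1: → [17,25); WM=17
i=12 t=22 v=4: → [17,27); WM=19
i=13 t=23 v=6: → [17,28); WM=20
i=14 t=19 v=2: DROP (t<20-0); WM=20
i=15 t=23 v=6: → [17,28); WM=20
i=16 t=19 v=7: DROP (t<20-0); WM=20
i=17 t=19 v=7: DROP (t<20-0); WM=20
i=18 t=24 v=8: → [17,29); WM=21
i=19 t=24 v=1: → [17,29); WM=21

[0,15)=28 [17,29)=38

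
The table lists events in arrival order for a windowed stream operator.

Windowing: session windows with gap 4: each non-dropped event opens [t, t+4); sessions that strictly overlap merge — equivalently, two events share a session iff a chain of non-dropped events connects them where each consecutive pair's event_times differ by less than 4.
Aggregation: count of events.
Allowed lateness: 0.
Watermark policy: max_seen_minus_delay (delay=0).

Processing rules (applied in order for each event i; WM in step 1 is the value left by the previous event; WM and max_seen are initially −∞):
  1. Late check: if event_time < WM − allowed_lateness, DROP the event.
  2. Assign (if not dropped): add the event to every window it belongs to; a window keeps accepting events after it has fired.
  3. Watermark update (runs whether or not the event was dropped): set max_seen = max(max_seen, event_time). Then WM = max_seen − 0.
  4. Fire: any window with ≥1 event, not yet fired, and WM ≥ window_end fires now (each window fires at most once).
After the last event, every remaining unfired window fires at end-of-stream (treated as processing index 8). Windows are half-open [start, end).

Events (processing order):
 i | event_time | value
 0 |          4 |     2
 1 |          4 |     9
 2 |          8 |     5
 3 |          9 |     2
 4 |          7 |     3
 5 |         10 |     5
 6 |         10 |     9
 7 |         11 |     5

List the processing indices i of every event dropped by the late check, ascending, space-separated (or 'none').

i=0 t=4 v=2: → [4,8); WM=4
i=1 t=4 v=9: → [4,8); WM=4
i=2 t=8 v=5: → [8,12); WM=8
i=3 t=9 v=2: → [8,13); WM=9
i=4 t=7 v=3: DROP (t<9-0); WM=9
i=5 t=10 v=5: → [8,14); WM=10
i=6 t=10 v=9: → [8,14); WM=10
i=7 t=11 v=5: → [8,15); WM=11

4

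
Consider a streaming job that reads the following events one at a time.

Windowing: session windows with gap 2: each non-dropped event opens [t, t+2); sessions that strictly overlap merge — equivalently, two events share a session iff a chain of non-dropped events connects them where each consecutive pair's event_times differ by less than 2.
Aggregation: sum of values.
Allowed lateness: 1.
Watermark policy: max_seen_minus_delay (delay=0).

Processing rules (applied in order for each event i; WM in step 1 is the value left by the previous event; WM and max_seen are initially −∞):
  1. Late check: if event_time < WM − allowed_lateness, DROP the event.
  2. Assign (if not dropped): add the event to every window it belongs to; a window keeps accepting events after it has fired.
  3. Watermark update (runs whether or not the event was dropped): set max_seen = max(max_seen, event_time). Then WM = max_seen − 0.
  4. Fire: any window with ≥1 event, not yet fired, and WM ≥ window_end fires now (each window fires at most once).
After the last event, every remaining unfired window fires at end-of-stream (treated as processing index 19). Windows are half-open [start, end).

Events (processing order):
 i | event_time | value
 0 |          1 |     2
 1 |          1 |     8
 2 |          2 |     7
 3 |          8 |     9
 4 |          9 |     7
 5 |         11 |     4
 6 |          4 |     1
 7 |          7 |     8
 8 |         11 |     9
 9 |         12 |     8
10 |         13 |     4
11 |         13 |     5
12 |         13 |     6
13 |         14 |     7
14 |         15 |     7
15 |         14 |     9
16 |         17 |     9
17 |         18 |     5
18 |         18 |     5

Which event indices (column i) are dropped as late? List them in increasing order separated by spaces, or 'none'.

6 7

i=0 t=1 v=2: → [1,3); WM=1
i=1 t=1 v=8: → [1,3); WM=1
i=2 t=2 v=7: → [1,4); WM=2
i=3 t=8 v=9: → [8,10); WM=8
i=4 t=9 v=7: → [8,11); WM=9
i=5 t=11 v=4: → [11,13); WM=11
i=6 t=4 v=1: DROP (t<11-1); WM=11
i=7 t=7 v=8: DROP (t<11-1); WM=11
i=8 t=11 v=9: → [11,13); WM=11
i=9 t=12 v=8: → [11,14); WM=12
i=10 t=13 v=4: → [11,15); WM=13
i=11 t=13 v=5: → [11,15); WM=13
i=12 t=13 v=6: → [11,15); WM=13
i=13 t=14 v=7: → [11,16); WM=14
i=14 t=15 v=7: → [11,17); WM=15
i=15 t=14 v=9: → [11,17); WM=15
i=16 t=17 v=9: → [17,19); WM=17
i=17 t=18 v=5: → [17,20); WM=18
i=18 t=18 v=5: → [17,20); WM=18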